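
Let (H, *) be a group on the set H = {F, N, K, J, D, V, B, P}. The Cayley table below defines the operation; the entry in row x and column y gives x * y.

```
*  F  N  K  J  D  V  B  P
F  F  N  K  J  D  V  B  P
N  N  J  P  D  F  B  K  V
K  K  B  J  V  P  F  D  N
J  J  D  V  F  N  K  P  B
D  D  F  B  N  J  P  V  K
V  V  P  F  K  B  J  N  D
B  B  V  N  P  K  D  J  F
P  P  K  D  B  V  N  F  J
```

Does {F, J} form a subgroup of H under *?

Yes

{F, J} contains the identity F.
Checking products: every product of two elements of {F, J} (read from the table) lies in {F, J}, so the set is closed.
In a finite group, a nonempty closed subset is a subgroup. So {F, J} ≤ H.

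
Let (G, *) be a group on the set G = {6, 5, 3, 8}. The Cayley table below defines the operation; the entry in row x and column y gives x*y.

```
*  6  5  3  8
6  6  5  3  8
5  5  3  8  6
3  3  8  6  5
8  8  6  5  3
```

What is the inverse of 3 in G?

First locate the identity: row 6 matches the header, so 6 is the identity.
Scan row 3 for 6: 3*3 = 6. Hence 3^(-1) = 3.

3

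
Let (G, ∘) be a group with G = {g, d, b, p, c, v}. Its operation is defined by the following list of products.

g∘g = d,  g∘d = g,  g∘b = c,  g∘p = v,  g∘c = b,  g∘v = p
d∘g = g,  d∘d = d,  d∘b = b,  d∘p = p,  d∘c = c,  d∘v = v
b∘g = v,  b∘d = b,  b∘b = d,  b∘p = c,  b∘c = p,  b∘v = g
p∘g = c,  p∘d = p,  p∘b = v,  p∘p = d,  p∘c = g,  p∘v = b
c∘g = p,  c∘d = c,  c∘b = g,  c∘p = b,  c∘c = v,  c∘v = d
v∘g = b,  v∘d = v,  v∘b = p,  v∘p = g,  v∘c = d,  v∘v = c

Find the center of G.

{d}

An element z is central iff its row equals its column in the table.
For c: c ∘ b = g ≠ p = b ∘ c, so c ∉ Z.
Checking each element this way leaves Z(G) = {d}.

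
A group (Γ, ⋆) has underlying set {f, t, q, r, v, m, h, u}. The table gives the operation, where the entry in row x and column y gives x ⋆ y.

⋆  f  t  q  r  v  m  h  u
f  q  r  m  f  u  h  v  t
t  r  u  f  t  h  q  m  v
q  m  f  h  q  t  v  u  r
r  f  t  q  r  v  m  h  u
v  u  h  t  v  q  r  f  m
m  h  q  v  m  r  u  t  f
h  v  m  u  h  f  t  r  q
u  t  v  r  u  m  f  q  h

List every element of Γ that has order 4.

{q, u}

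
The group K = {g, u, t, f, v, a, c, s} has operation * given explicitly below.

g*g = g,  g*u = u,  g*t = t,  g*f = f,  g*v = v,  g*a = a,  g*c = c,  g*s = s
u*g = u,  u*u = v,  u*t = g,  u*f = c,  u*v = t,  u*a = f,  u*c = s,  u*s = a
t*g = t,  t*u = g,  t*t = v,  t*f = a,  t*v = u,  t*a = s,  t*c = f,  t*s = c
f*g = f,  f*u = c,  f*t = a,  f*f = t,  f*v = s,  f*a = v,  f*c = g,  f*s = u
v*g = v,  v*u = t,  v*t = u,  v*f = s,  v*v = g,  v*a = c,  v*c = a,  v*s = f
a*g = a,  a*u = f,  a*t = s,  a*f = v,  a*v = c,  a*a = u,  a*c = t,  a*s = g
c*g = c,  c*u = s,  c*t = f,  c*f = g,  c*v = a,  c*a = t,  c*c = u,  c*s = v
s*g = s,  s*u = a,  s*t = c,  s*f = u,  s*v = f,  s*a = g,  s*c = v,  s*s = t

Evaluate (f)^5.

f^1 = f
f^2 = f * f = t
f^3 = t * f = a
f^4 = a * f = v
f^5 = v * f = s

s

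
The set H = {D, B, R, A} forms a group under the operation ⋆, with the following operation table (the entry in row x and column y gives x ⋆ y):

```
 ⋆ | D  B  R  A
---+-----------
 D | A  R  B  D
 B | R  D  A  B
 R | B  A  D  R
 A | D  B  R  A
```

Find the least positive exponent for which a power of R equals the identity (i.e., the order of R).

4

The identity element is A (its row matches the header).
R^1 = R
R^2 = R ⋆ R = D
R^3 = D ⋆ R = B
R^4 = B ⋆ R = A
The first power of R equal to the identity is R^4, so ord(R) = 4.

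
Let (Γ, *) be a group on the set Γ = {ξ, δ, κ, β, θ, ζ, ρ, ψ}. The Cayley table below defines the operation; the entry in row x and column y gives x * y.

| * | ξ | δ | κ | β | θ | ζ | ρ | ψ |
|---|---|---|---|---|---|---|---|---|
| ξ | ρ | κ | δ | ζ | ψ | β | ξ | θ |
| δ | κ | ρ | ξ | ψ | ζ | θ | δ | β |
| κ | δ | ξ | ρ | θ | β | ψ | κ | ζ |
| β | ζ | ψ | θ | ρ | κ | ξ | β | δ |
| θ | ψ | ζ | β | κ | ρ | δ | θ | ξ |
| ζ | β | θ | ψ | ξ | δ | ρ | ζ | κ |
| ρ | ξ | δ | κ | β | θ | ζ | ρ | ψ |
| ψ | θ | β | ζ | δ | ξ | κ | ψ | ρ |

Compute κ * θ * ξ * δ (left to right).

κ * θ = β
β * ξ = ζ
ζ * δ = θ

θ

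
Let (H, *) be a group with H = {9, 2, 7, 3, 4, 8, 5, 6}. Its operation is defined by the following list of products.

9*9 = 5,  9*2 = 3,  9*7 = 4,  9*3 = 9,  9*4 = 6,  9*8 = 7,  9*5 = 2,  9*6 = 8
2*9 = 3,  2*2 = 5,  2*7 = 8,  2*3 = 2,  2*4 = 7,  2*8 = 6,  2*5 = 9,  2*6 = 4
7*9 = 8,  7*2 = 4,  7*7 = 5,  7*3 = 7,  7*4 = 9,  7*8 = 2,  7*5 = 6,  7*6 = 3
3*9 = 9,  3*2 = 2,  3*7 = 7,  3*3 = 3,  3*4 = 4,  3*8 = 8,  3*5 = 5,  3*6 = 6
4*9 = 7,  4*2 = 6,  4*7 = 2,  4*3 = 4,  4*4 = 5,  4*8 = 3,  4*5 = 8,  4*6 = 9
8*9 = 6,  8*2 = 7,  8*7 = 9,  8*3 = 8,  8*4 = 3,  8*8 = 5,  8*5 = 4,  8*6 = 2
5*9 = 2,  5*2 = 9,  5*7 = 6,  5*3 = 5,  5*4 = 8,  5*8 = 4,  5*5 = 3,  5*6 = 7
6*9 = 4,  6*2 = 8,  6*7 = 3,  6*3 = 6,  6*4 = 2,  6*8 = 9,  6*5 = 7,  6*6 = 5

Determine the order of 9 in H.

The identity element is 3 (its row matches the header).
9^1 = 9
9^2 = 9*9 = 5
9^3 = 5*9 = 2
9^4 = 2*9 = 3
The first power of 9 equal to the identity is 9^4, so ord(9) = 4.

4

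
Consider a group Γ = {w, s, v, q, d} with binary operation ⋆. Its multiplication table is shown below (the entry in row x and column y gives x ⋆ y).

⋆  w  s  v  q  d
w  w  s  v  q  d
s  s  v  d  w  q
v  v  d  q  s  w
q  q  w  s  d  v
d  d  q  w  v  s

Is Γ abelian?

Yes

Check whether the table is symmetric across its main diagonal.
Every entry (row x, col y) equals the entry (row y, col x), so Γ is abelian.
(In fact Γ ≅ the cyclic group Z_5.)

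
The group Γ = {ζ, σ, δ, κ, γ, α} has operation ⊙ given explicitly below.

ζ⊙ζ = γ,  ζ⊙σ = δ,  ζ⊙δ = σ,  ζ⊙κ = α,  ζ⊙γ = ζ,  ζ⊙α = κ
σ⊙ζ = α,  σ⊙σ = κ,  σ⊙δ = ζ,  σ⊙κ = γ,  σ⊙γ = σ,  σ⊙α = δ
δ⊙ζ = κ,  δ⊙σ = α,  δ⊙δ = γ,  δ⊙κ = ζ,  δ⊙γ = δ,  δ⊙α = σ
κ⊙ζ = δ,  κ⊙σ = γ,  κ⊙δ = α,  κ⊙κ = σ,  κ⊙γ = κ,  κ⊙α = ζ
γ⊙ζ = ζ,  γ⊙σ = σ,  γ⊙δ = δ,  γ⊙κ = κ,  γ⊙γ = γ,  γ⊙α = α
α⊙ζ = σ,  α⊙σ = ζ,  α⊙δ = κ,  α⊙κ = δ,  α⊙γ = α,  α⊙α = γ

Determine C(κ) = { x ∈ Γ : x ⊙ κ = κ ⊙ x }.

Compare row κ with column κ entry by entry.
σ ⊙ κ = γ = κ ⊙ σ, so σ commutes with κ.
α ⊙ κ = δ but κ ⊙ α = ζ, so α does not.
Collecting the elements that commute with κ: C(κ) = {γ, κ, σ}.
(Structurally, Γ here is isomorphic to the symmetric group S_3.)

{γ, κ, σ}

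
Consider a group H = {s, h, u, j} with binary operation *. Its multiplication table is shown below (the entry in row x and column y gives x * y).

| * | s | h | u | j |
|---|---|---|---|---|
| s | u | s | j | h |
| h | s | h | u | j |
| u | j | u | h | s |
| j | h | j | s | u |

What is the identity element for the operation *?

The identity e satisfies e * x = x for all x, so its row in the table reproduces the column headers.
Row h reads: s, h, u, j — exactly the header order. So h is the identity.
(Structurally, H here is isomorphic to the cyclic group Z_4.)

h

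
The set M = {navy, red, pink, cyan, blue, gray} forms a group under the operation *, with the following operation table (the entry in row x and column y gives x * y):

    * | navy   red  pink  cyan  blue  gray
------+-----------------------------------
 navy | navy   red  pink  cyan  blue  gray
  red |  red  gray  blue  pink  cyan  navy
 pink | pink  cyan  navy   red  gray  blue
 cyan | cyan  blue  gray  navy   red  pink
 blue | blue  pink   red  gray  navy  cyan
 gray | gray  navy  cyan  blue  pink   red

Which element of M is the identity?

navy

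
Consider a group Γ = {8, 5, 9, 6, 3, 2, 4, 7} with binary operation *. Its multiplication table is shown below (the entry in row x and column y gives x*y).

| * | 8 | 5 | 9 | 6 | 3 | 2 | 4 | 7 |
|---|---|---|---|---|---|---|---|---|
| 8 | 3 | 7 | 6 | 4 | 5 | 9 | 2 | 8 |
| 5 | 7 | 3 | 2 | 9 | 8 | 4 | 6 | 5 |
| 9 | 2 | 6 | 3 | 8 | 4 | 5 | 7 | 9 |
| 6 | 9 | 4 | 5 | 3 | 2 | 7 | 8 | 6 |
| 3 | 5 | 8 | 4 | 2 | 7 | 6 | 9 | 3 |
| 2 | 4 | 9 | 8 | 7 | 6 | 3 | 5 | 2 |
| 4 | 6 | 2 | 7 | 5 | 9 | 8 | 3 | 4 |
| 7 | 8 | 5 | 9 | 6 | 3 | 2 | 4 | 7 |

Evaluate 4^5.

4^1 = 4
4^2 = 4*4 = 3
4^3 = 3*4 = 9
4^4 = 9*4 = 7
4^5 = 7*4 = 4

4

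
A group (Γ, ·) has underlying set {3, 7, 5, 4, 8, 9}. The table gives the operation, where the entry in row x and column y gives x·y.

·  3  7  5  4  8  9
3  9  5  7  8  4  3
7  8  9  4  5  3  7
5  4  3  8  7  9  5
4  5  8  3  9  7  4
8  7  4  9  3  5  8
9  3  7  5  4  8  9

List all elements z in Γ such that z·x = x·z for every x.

An element z is central iff its row equals its column in the table.
For 8: 8·7 = 4 ≠ 3 = 7·8, so 8 ∉ Z.
Checking each element this way leaves Z(Γ) = {9}.

{9}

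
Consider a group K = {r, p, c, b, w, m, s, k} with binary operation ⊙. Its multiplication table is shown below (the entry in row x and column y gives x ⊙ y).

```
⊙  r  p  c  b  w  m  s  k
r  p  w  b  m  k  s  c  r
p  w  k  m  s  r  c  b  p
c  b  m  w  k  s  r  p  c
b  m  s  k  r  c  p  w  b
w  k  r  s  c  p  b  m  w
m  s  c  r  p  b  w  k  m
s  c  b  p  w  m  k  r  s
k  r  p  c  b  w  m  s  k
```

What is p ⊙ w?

Read row p, column w: p ⊙ w = r.

r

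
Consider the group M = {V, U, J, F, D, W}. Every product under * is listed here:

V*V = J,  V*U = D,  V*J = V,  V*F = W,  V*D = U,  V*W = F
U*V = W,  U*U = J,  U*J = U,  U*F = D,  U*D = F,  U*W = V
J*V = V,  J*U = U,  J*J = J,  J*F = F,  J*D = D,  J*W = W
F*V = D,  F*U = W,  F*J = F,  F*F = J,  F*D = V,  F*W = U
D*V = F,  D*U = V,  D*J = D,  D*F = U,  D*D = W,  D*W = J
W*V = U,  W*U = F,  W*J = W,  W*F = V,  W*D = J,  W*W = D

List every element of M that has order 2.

{F, U, V}

Identity is J. Compute the order of each non-identity element by repeated multiplication:
  V: V → J  (order 2)
  U: U → J  (order 2)
  F: F → J  (order 2)
  D: D → W → J  (order 3)
  W: W → D → J  (order 3)
Elements of order 2: {F, U, V}.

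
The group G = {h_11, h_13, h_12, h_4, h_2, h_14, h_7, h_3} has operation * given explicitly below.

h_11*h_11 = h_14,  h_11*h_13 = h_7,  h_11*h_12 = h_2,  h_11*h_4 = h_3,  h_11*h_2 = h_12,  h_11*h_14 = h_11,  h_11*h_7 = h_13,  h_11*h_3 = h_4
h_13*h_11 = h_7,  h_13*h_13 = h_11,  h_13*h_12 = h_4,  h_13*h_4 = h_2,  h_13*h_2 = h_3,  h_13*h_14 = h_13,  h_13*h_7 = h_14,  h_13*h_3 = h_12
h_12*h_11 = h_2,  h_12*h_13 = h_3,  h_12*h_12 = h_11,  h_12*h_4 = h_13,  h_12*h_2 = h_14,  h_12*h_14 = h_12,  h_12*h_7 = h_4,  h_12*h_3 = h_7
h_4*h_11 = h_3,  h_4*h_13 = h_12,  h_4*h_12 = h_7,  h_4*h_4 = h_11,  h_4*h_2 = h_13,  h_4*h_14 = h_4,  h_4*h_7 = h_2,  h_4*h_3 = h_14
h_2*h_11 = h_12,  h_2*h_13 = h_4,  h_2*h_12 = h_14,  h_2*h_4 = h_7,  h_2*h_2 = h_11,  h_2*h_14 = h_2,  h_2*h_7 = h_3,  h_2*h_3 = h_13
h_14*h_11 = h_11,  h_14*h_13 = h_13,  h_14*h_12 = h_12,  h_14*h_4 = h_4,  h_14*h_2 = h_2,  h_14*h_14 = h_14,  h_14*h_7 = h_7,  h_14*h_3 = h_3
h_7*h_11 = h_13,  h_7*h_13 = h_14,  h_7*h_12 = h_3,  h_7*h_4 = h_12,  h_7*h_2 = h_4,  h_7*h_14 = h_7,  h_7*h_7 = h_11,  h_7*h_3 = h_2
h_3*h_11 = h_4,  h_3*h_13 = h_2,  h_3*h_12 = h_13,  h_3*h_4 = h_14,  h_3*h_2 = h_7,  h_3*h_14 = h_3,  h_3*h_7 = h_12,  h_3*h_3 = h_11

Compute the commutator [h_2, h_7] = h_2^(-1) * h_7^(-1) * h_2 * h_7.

h_11

Identity is h_14; from the table h_2^(-1) = h_12 and h_7^(-1) = h_13.
h_12 * h_13 = h_3
h_3 * h_2 = h_7
h_7 * h_7 = h_11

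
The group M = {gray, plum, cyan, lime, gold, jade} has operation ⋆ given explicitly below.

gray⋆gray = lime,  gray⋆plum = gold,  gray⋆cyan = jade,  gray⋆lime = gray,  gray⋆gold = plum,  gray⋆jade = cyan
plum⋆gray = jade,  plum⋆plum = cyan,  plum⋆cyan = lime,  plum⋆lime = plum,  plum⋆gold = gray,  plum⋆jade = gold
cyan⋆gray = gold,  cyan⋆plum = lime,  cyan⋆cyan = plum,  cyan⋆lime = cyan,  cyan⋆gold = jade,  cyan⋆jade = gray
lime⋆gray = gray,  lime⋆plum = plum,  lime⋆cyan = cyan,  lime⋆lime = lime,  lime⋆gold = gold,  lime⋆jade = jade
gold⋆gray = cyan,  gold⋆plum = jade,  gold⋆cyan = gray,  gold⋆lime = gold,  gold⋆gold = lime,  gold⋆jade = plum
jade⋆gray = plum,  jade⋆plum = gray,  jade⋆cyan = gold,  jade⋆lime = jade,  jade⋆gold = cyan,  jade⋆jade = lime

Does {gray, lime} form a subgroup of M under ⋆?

Yes

{gray, lime} contains the identity lime.
Checking products: every product of two elements of {gray, lime} (read from the table) lies in {gray, lime}, so the set is closed.
In a finite group, a nonempty closed subset is a subgroup. So {gray, lime} ≤ M.
(Structurally, M here is isomorphic to the symmetric group S_3.)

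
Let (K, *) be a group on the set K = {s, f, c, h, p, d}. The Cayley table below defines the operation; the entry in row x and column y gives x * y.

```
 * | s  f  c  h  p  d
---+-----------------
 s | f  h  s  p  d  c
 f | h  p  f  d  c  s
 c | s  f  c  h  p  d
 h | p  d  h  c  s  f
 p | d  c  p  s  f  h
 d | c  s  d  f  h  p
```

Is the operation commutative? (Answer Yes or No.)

Yes

Check whether the table is symmetric across its main diagonal.
Every entry (row x, col y) equals the entry (row y, col x), so K is abelian.
(In fact K ≅ the cyclic group Z_6.)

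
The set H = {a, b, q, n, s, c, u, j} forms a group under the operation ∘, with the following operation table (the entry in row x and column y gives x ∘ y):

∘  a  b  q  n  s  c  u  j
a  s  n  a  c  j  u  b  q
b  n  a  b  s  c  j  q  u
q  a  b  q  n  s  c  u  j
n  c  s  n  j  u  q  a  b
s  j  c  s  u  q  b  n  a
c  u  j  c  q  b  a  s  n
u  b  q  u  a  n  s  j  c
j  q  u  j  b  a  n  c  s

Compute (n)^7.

c

n^1 = n
n^2 = n ∘ n = j
n^3 = j ∘ n = b
n^4 = b ∘ n = s
n^5 = s ∘ n = u
n^6 = u ∘ n = a
n^7 = a ∘ n = c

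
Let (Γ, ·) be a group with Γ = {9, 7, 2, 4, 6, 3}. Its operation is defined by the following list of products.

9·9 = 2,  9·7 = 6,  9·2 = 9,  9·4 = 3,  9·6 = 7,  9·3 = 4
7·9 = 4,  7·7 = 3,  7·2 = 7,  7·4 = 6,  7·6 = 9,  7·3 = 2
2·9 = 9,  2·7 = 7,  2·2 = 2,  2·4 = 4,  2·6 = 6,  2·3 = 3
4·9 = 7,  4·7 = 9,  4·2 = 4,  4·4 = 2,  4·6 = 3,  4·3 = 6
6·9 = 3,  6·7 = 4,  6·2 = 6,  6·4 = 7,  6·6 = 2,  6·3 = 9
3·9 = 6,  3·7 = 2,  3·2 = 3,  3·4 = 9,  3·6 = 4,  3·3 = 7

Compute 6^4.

6^1 = 6
6^2 = 6·6 = 2
6^3 = 2·6 = 6
6^4 = 6·6 = 2

2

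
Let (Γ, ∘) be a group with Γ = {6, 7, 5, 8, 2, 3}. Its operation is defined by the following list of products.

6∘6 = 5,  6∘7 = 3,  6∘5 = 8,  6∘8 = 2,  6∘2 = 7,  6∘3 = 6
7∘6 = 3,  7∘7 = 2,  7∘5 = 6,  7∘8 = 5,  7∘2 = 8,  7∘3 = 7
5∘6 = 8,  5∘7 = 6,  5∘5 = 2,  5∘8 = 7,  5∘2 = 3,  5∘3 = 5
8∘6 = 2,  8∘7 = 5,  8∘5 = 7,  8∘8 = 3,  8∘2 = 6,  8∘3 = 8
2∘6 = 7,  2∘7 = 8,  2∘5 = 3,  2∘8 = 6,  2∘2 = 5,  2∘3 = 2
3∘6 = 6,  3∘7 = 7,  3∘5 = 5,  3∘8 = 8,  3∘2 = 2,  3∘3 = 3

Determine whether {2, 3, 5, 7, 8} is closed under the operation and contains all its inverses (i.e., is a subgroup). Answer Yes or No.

No

7 ∘ 5 = 6, which is not in {2, 3, 5, 7, 8}.
The subset is not closed under ∘, so it is not a subgroup.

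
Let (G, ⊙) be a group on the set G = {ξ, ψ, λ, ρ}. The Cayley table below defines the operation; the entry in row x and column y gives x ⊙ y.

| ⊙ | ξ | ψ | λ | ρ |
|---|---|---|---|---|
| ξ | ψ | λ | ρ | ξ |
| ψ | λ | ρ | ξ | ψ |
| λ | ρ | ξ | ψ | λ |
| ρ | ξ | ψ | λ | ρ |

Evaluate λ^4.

ρ

λ^1 = λ
λ^2 = λ ⊙ λ = ψ
λ^3 = ψ ⊙ λ = ξ
λ^4 = ξ ⊙ λ = ρ
(Structurally, G here is isomorphic to the cyclic group Z_4.)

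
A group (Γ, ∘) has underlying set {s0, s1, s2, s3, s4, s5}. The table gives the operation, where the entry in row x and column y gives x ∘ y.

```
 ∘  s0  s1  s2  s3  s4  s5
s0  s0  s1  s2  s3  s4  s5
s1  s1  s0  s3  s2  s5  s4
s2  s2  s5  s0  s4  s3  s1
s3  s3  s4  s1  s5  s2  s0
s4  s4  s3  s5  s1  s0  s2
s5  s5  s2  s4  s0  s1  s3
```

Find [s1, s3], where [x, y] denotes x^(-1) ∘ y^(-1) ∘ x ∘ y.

s5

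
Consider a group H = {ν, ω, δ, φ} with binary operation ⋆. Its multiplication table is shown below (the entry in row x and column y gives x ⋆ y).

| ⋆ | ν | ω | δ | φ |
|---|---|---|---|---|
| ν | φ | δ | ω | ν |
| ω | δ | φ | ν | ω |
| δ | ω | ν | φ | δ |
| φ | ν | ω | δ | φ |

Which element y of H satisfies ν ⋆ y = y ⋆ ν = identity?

ν

First locate the identity: row φ matches the header, so φ is the identity.
Scan row ν for φ: ν ⋆ ν = φ. Hence ν^(-1) = ν.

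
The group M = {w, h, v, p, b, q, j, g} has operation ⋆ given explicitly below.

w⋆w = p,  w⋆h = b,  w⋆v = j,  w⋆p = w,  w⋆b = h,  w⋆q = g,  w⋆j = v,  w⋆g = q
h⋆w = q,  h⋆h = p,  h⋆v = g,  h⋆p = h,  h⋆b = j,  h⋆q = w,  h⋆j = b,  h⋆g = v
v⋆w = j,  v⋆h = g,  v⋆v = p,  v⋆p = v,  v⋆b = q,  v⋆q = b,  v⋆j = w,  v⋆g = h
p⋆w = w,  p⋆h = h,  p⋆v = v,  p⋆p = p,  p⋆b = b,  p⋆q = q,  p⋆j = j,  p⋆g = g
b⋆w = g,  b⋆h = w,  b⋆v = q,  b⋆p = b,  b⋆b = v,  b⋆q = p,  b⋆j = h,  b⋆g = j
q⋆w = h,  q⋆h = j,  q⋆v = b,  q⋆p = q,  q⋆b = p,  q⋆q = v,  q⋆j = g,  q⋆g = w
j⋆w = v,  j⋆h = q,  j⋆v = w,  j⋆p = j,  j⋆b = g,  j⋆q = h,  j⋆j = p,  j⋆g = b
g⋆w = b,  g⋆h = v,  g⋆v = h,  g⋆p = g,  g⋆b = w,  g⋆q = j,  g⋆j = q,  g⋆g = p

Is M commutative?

q ⋆ j = g but j ⋆ q = h.
Since q and j do not commute, M is not abelian.

No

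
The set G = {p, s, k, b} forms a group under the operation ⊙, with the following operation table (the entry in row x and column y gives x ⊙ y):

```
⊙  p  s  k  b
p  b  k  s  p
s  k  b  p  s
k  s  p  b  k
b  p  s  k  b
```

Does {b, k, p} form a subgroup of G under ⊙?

k ⊙ p = s, which is not in {b, k, p}.
The subset is not closed under ⊙, so it is not a subgroup.
(Structurally, G here is isomorphic to the Klein four-group V_4.)

No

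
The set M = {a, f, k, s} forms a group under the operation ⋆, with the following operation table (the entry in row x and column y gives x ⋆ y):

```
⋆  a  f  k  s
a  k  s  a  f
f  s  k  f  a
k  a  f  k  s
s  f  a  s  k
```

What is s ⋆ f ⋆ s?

s ⋆ f = a
a ⋆ s = f

f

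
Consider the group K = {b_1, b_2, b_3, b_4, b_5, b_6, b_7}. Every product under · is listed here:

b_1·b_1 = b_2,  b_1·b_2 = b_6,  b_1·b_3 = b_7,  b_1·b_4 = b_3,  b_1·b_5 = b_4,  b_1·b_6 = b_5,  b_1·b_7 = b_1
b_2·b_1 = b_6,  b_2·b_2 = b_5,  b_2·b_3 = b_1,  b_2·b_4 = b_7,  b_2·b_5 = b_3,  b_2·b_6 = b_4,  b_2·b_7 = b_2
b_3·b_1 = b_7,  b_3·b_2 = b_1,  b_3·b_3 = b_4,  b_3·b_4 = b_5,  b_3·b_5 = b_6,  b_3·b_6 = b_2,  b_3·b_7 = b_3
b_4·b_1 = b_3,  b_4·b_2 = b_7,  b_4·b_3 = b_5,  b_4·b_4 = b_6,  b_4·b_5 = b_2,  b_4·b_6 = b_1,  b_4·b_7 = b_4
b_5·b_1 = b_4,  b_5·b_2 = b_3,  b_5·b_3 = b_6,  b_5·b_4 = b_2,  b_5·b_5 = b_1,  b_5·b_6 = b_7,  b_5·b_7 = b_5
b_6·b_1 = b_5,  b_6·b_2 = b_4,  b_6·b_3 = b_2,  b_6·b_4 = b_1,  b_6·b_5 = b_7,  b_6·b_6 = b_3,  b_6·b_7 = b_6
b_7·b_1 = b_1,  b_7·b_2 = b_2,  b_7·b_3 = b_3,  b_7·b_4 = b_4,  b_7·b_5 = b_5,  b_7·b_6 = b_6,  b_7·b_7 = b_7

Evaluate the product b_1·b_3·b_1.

b_1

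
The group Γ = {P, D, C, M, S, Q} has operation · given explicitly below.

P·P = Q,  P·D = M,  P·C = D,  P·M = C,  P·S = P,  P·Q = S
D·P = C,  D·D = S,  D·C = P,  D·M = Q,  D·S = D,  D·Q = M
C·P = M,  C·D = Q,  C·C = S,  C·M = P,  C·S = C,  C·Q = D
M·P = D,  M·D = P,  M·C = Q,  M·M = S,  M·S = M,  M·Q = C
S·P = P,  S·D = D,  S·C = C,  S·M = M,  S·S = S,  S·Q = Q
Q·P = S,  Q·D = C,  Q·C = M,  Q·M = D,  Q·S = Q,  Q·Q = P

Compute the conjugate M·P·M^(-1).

The identity is S. In row M, the entry S sits in column M, so M^(-1) = M.
M·P = D
D·M = Q

Q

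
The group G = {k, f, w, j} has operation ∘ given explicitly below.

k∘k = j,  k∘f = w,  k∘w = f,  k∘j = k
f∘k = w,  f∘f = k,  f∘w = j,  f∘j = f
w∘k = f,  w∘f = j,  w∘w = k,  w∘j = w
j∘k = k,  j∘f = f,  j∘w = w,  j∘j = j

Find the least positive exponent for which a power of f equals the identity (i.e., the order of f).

4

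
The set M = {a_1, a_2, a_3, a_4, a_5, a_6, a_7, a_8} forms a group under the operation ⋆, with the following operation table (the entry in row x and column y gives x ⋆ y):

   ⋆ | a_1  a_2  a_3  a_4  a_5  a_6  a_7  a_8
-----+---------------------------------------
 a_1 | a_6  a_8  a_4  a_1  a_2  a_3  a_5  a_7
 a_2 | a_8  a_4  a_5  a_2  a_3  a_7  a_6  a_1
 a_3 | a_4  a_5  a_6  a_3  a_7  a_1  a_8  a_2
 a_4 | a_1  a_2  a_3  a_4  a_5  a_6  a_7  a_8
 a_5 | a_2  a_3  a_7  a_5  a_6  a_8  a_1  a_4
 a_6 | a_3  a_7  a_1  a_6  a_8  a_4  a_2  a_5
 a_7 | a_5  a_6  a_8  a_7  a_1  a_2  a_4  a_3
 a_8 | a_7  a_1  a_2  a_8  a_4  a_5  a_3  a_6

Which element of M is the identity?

The identity e satisfies e ⋆ x = x for all x, so its row in the table reproduces the column headers.
Row a_4 reads: a_1, a_2, a_3, a_4, a_5, a_6, a_7, a_8 — exactly the header order. So a_4 is the identity.

a_4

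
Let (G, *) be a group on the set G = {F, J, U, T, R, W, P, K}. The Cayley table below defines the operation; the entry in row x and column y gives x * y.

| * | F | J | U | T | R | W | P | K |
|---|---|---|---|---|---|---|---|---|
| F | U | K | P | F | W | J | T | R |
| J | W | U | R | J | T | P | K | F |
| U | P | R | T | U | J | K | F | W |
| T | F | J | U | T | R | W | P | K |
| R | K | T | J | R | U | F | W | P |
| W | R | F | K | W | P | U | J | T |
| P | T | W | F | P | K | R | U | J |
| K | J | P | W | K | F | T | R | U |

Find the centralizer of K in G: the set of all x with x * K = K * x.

{K, T, U, W}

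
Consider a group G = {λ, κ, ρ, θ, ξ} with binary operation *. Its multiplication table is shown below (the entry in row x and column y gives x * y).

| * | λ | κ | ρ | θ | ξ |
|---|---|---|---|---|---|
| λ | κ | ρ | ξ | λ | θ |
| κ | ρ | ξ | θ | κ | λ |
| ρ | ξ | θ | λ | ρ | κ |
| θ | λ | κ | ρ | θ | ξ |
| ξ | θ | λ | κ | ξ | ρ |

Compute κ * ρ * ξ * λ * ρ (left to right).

ρ

κ * ρ = θ
θ * ξ = ξ
ξ * λ = θ
θ * ρ = ρ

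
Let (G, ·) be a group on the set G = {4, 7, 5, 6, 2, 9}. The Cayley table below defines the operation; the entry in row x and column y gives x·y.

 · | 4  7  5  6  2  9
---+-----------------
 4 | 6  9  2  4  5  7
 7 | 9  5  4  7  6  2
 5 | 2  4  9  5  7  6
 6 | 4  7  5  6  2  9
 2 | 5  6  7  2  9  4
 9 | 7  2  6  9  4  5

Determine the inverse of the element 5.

First locate the identity: row 6 matches the header, so 6 is the identity.
Scan row 5 for 6: 5·9 = 6. Hence 5^(-1) = 9.

9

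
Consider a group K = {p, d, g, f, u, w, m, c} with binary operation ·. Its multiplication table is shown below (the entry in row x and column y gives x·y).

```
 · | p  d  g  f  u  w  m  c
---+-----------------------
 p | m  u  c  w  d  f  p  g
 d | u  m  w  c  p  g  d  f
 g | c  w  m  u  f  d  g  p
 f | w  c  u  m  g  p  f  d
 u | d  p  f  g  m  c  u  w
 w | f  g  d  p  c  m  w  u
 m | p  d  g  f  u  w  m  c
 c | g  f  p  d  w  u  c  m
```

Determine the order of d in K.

2

The identity element is m (its row matches the header).
d^1 = d
d^2 = d·d = m
The first power of d equal to the identity is d^2, so ord(d) = 2.
(Structurally, K here is isomorphic to the elementary abelian group (Z_2)^3.)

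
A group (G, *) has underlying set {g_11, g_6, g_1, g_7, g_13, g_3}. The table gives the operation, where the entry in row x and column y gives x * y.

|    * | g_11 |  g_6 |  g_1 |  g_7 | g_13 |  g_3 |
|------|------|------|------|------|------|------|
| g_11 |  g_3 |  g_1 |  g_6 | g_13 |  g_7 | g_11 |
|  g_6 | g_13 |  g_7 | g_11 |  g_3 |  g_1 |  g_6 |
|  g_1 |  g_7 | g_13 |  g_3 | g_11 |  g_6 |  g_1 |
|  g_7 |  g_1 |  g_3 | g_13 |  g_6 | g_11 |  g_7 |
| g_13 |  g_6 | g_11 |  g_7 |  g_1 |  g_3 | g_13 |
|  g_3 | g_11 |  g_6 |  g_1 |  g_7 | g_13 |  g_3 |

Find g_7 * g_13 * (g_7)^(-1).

The identity is g_3. In row g_7, the entry g_3 sits in column g_6, so g_7^(-1) = g_6.
g_7 * g_13 = g_11
g_11 * g_6 = g_1
(Structurally, G here is isomorphic to the symmetric group S_3.)

g_1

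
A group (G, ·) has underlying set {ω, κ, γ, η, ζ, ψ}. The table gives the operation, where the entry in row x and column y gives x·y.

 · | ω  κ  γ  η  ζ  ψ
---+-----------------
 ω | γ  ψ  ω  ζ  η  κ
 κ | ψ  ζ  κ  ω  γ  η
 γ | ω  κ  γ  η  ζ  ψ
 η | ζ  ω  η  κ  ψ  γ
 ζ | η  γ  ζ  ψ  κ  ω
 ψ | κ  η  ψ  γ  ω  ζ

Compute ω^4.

ω^1 = ω
ω^2 = ω·ω = γ
ω^3 = γ·ω = ω
ω^4 = ω·ω = γ

γ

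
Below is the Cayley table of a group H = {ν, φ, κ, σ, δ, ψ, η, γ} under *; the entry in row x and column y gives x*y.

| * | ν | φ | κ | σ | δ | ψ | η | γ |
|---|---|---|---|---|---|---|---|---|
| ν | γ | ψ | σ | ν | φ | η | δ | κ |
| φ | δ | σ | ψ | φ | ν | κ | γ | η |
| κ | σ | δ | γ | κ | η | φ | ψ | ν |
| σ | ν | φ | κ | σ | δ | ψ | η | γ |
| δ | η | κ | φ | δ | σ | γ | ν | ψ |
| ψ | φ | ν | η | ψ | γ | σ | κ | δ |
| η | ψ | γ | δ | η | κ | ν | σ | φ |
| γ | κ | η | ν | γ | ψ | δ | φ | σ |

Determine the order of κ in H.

The identity element is σ (its row matches the header).
κ^1 = κ
κ^2 = κ*κ = γ
κ^3 = γ*κ = ν
κ^4 = ν*κ = σ
The first power of κ equal to the identity is κ^4, so ord(κ) = 4.
(Structurally, H here is isomorphic to the dihedral group D_4.)

4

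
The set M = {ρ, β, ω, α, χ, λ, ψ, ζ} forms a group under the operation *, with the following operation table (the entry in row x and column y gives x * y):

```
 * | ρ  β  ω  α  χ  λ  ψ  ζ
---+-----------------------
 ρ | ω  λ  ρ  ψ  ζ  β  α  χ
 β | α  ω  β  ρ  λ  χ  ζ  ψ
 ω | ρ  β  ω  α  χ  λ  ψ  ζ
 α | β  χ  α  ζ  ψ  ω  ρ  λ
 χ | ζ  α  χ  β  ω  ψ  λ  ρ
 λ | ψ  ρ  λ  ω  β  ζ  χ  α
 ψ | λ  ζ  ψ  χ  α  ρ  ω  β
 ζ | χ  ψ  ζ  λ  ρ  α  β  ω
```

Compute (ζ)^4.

ζ^1 = ζ
ζ^2 = ζ * ζ = ω
ζ^3 = ω * ζ = ζ
ζ^4 = ζ * ζ = ω

ω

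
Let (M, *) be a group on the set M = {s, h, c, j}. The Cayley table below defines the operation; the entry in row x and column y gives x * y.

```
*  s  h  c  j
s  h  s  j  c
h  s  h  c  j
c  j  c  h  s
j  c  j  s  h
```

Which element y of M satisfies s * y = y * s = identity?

First locate the identity: row h matches the header, so h is the identity.
Scan row s for h: s * s = h. Hence s^(-1) = s.

s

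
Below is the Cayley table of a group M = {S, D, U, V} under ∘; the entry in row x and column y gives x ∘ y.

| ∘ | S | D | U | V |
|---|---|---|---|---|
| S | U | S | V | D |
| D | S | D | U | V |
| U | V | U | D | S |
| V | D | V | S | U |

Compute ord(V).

4

The identity element is D (its row matches the header).
V^1 = V
V^2 = V ∘ V = U
V^3 = U ∘ V = S
V^4 = S ∘ V = D
The first power of V equal to the identity is V^4, so ord(V) = 4.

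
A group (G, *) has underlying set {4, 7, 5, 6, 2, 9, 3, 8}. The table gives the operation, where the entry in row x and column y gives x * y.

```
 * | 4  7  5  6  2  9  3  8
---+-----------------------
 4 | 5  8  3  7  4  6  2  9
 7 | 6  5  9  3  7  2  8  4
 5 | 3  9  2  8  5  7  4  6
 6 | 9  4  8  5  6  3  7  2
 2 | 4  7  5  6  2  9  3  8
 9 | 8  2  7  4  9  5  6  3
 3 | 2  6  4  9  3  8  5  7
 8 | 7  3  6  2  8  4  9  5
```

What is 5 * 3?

4

Read row 5, column 3: 5 * 3 = 4.
(Structurally, G here is isomorphic to the quaternion group Q_8.)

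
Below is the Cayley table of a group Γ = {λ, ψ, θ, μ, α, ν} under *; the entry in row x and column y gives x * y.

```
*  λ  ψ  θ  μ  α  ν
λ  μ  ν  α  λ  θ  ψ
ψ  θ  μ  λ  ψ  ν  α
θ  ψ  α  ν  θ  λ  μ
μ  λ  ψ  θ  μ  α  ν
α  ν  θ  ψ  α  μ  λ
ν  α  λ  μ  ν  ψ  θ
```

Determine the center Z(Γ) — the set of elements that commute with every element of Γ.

{μ}

An element z is central iff its row equals its column in the table.
For λ: λ * θ = α ≠ ψ = θ * λ, so λ ∉ Z.
Checking each element this way leaves Z(Γ) = {μ}.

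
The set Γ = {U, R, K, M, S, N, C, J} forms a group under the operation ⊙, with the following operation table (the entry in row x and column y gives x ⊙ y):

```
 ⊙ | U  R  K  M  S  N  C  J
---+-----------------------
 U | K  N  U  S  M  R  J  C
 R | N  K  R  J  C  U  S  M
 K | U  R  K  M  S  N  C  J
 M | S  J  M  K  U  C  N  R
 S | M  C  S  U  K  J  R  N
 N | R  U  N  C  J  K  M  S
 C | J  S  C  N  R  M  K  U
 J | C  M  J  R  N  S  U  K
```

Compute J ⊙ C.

U

Read row J, column C: J ⊙ C = U.
(Structurally, Γ here is isomorphic to the elementary abelian group (Z_2)^3.)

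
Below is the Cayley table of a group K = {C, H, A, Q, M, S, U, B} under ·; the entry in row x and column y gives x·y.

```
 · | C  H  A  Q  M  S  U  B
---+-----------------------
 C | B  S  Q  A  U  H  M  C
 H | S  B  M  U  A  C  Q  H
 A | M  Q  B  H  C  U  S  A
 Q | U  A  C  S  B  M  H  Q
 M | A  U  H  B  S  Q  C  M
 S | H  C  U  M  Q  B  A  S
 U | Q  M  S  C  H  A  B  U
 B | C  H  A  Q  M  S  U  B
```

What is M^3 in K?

M^1 = M
M^2 = M·M = S
M^3 = S·M = Q

Q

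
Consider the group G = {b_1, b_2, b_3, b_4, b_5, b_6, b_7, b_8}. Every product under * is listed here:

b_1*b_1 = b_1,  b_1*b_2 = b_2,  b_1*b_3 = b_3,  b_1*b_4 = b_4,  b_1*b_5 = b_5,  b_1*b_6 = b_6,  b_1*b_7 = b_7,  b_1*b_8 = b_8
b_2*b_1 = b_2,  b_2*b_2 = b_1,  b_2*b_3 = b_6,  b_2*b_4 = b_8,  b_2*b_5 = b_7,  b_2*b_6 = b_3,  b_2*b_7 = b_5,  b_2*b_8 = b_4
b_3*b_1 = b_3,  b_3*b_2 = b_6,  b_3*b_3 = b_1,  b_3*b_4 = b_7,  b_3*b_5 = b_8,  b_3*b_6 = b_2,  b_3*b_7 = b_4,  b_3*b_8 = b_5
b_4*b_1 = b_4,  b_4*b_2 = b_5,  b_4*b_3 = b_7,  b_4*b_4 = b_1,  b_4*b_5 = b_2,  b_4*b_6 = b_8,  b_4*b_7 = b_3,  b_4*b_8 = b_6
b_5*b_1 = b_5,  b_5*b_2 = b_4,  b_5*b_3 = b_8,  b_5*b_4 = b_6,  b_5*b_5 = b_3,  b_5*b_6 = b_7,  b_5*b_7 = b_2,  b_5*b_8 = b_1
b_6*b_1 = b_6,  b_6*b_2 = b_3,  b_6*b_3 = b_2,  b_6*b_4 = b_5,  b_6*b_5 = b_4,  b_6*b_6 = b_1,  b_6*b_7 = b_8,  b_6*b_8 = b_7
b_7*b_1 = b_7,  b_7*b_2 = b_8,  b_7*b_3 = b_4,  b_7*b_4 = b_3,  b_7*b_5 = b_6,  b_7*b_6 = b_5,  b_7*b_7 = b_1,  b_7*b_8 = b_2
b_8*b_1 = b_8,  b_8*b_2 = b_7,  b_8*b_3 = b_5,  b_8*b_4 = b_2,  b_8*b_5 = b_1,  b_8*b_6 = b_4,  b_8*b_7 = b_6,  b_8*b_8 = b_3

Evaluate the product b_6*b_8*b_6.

b_6*b_8 = b_7
b_7*b_6 = b_5

b_5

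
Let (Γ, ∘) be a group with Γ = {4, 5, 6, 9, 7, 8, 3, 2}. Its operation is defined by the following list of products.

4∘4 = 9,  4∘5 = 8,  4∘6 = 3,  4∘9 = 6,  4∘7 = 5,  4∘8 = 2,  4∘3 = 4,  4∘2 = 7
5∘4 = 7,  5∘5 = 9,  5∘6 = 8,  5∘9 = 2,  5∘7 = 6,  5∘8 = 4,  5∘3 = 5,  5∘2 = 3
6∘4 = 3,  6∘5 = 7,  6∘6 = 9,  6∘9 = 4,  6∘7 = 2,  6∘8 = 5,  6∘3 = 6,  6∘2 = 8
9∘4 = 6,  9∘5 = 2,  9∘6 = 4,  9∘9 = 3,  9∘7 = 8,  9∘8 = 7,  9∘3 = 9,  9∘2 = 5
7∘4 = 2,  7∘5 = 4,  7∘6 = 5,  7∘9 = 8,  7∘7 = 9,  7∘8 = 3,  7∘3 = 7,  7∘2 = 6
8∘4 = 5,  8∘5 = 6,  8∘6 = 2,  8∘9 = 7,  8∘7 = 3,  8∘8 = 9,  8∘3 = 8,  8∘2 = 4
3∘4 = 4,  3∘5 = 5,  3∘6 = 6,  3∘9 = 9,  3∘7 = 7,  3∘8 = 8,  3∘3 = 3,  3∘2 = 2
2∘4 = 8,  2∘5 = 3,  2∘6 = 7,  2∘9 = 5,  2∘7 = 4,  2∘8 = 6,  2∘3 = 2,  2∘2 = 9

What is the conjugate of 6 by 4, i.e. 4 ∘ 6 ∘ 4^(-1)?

6

The identity is 3. In row 4, the entry 3 sits in column 6, so 4^(-1) = 6.
4 ∘ 6 = 3
3 ∘ 6 = 6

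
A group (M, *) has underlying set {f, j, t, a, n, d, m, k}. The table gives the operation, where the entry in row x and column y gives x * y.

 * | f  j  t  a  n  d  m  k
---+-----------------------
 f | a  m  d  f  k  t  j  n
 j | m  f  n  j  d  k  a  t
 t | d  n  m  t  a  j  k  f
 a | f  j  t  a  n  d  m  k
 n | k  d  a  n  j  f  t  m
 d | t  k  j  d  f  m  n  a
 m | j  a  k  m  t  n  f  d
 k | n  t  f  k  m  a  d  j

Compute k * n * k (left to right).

d

k * n = m
m * k = d
(Structurally, M here is isomorphic to the cyclic group Z_8.)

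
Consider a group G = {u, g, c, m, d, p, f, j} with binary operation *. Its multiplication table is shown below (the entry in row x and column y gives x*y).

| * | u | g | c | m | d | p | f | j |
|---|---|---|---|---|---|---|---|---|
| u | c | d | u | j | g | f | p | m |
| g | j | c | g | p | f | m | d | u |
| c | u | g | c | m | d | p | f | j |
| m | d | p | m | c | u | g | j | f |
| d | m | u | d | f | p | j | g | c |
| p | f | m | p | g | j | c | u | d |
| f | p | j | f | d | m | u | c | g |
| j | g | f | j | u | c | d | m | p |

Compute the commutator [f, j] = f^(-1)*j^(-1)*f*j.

Identity is c; from the table f^(-1) = f and j^(-1) = d.
f*d = m
m*f = j
j*j = p

p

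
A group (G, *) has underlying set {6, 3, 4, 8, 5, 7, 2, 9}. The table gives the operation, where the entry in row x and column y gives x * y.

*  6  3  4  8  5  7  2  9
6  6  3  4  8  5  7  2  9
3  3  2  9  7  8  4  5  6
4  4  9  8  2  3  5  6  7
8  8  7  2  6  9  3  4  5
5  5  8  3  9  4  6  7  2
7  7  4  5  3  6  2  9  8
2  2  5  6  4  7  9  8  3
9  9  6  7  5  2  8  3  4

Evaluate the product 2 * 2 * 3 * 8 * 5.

8

2 * 2 = 8
8 * 3 = 7
7 * 8 = 3
3 * 5 = 8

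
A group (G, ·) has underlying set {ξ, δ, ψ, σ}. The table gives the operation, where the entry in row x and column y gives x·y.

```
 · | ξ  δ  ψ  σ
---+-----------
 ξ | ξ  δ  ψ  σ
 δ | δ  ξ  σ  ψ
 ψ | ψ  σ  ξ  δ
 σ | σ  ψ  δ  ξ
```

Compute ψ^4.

ξ

ψ^1 = ψ
ψ^2 = ψ·ψ = ξ
ψ^3 = ξ·ψ = ψ
ψ^4 = ψ·ψ = ξ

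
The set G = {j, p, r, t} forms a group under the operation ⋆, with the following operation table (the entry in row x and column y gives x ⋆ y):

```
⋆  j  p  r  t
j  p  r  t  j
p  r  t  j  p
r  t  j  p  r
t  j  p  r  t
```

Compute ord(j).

4

The identity element is t (its row matches the header).
j^1 = j
j^2 = j ⋆ j = p
j^3 = p ⋆ j = r
j^4 = r ⋆ j = t
The first power of j equal to the identity is j^4, so ord(j) = 4.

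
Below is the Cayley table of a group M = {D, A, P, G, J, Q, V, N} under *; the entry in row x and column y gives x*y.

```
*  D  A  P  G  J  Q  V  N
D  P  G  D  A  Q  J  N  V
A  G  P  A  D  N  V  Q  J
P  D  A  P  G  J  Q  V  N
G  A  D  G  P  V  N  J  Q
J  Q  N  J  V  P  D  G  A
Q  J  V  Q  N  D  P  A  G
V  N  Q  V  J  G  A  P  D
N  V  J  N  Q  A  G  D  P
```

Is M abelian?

Yes

Check whether the table is symmetric across its main diagonal.
Every entry (row x, col y) equals the entry (row y, col x), so M is abelian.
(In fact M ≅ the elementary abelian group (Z_2)^3.)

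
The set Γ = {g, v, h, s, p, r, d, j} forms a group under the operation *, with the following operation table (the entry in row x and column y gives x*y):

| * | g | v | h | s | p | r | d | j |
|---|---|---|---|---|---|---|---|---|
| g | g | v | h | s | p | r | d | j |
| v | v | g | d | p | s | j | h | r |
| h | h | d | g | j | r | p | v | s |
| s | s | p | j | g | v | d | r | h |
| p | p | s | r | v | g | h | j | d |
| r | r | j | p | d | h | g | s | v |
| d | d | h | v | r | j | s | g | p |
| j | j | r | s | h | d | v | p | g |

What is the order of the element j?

The identity element is g (its row matches the header).
j^1 = j
j^2 = j*j = g
The first power of j equal to the identity is j^2, so ord(j) = 2.
(Structurally, Γ here is isomorphic to the elementary abelian group (Z_2)^3.)

2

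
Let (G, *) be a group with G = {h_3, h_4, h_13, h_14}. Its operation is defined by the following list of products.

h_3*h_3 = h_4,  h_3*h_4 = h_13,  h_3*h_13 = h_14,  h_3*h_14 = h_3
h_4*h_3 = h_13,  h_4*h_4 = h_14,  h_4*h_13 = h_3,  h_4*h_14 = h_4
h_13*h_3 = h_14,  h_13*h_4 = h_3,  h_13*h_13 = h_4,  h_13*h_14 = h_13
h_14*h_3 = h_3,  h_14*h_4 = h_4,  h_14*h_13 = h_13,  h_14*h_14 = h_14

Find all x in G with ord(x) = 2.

Identity is h_14. Compute the order of each non-identity element by repeated multiplication:
  h_3: h_3 → h_4 → h_13 → h_14  (order 4)
  h_4: h_4 → h_14  (order 2)
  h_13: h_13 → h_4 → h_3 → h_14  (order 4)
Elements of order 2: {h_4}.
(Structurally, G here is isomorphic to the cyclic group Z_4.)

{h_4}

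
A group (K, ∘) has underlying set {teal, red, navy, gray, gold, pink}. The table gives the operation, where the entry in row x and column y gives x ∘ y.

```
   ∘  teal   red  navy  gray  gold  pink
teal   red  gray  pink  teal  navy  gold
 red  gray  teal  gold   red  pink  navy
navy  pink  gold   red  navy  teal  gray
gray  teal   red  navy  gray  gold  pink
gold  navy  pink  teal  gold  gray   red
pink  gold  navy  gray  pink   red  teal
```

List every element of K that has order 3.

{red, teal}

Identity is gray. Compute the order of each non-identity element by repeated multiplication:
  teal: teal → red → gray  (order 3)
  red: red → teal → gray  (order 3)
  navy: navy → red → gold → teal → pink → gray  (order 6)
  gold: gold → gray  (order 2)
  pink: pink → teal → gold → red → navy → gray  (order 6)
Elements of order 3: {red, teal}.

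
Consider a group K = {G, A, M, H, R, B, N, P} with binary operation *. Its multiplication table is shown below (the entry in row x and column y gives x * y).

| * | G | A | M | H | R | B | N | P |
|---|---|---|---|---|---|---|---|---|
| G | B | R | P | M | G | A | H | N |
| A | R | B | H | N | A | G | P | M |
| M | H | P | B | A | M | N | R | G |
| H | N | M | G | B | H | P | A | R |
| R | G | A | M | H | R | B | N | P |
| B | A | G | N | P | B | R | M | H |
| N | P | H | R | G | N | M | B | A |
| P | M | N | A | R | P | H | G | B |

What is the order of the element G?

The identity element is R (its row matches the header).
G^1 = G
G^2 = G * G = B
G^3 = B * G = A
G^4 = A * G = R
The first power of G equal to the identity is G^4, so ord(G) = 4.

4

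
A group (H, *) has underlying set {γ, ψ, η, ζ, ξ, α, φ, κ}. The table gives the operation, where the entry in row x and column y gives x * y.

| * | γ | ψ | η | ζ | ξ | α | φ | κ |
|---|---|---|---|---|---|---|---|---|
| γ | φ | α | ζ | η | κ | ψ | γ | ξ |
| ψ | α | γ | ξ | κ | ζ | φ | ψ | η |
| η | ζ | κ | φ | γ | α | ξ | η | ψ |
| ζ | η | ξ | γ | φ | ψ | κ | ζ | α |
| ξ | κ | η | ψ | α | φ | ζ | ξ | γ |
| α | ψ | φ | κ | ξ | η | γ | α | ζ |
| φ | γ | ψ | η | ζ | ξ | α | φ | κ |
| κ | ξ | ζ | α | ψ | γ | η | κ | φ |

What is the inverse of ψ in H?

α

First locate the identity: row φ matches the header, so φ is the identity.
Scan row ψ for φ: ψ * α = φ. Hence ψ^(-1) = α.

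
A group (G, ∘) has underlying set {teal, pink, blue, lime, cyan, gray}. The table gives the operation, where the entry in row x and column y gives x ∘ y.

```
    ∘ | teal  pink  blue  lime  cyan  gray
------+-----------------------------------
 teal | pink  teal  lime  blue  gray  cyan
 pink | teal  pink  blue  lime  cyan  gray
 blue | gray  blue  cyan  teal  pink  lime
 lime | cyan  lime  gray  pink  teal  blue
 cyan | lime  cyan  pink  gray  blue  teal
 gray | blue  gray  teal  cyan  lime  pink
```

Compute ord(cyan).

The identity element is pink (its row matches the header).
cyan^1 = cyan
cyan^2 = cyan ∘ cyan = blue
cyan^3 = blue ∘ cyan = pink
The first power of cyan equal to the identity is cyan^3, so ord(cyan) = 3.

3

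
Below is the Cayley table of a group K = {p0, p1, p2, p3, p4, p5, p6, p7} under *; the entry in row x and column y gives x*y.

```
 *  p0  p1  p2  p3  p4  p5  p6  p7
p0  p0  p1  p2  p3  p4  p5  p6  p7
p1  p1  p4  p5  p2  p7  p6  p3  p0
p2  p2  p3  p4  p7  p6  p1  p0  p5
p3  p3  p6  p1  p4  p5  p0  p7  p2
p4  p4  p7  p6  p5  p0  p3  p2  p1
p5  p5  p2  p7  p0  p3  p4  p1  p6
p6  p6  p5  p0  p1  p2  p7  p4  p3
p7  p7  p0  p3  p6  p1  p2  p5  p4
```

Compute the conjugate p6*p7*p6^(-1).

p1

The identity is p0. In row p6, the entry p0 sits in column p2, so p6^(-1) = p2.
p6*p7 = p3
p3*p2 = p1
(Structurally, K here is isomorphic to the quaternion group Q_8.)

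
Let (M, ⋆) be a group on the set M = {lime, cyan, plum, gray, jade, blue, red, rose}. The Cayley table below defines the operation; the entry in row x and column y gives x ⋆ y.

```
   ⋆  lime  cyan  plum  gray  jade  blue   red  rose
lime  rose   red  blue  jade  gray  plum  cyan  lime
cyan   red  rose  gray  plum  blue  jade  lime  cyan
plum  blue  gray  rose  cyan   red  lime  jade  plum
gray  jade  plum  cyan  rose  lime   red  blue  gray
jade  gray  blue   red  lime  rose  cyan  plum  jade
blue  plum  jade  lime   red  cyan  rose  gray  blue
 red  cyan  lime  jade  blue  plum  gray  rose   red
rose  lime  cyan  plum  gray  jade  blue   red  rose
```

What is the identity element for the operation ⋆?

rose

The identity e satisfies e ⋆ x = x for all x, so its row in the table reproduces the column headers.
Row rose reads: lime, cyan, plum, gray, jade, blue, red, rose — exactly the header order. So rose is the identity.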